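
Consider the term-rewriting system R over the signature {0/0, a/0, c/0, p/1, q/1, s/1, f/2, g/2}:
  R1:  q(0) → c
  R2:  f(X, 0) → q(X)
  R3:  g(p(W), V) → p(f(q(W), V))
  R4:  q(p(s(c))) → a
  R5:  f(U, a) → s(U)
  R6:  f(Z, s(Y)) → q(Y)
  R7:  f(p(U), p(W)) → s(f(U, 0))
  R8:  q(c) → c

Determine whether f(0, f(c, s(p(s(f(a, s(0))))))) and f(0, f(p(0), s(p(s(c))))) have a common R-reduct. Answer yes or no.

yes — NF(t₁) = s(0), NF(t₂) = s(0)

Reduce t₁ = f(0, f(c, s(p(s(f(a, s(0))))))):
1. f(0, f(c, s(p(s(f(a, s(0)))))))  →  f(0, q(p(s(f(a, s(0))))))   [R6 at 2]
2. f(0, q(p(s(f(a, s(0))))))  →  f(0, q(p(s(q(0)))))   [R6 at 2.1.1.1]
3. f(0, q(p(s(q(0)))))  →  f(0, q(p(s(c))))   [R1 at 2.1.1.1]
4. f(0, q(p(s(c))))  →  f(0, a)   [R4 at 2]
5. f(0, a)  →  s(0)   [R5 at ε]

Reduce t₂ = f(0, f(p(0), s(p(s(c))))):
1. f(0, f(p(0), s(p(s(c)))))  →  f(0, q(p(s(c))))   [R6 at 2]
2. f(0, q(p(s(c))))  →  f(0, a)   [R4 at 2]
3. f(0, a)  →  s(0)   [R5 at ε]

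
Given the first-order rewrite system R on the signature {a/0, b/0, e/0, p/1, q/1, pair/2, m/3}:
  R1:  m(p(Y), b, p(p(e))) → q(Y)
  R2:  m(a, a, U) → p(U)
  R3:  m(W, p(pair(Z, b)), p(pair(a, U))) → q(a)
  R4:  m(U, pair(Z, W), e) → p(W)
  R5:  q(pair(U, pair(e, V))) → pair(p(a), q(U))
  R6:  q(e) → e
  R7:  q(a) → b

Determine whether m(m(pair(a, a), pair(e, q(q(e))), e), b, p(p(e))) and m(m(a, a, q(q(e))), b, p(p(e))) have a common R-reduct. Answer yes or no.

Reduce t₁ = m(m(pair(a, a), pair(e, q(q(e))), e), b, p(p(e))):
1. m(m(pair(a, a), pair(e, q(q(e))), e), b, p(p(e)))  →  m(p(q(q(e))), b, p(p(e)))   [R4 at 1]
2. m(p(q(q(e))), b, p(p(e)))  →  q(q(q(e)))   [R1 at ε]
3. q(q(q(e)))  →  q(q(e))   [R6 at 1.1]
4. q(q(e))  →  q(e)   [R6 at 1]
5. q(e)  →  e   [R6 at ε]

Reduce t₂ = m(m(a, a, q(q(e))), b, p(p(e))):
1. m(m(a, a, q(q(e))), b, p(p(e)))  →  m(p(q(q(e))), b, p(p(e)))   [R2 at 1]
2. m(p(q(q(e))), b, p(p(e)))  →  q(q(q(e)))   [R1 at ε]
3. q(q(q(e)))  →  q(q(e))   [R6 at 1.1]
4. q(q(e))  →  q(e)   [R6 at 1]
5. q(e)  →  e   [R6 at ε]

yes — NF(t₁) = e, NF(t₂) = e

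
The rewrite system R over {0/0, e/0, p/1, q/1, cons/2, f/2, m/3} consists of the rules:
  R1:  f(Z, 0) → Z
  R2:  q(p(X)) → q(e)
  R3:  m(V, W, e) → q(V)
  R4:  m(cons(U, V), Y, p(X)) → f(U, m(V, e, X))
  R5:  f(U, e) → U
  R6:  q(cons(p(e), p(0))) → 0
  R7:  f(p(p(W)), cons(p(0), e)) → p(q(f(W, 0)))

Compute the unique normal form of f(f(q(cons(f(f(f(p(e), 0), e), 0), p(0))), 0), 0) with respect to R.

1. f(f(q(cons(f(f(f(p(e), 0), e), 0), p(0))), 0), 0)  →  f(q(cons(f(f(f(p(e), 0), e), 0), p(0))), 0)   [R1 at ε]
2. f(q(cons(f(f(f(p(e), 0), e), 0), p(0))), 0)  →  q(cons(f(f(f(p(e), 0), e), 0), p(0)))   [R1 at ε]
3. q(cons(f(f(f(p(e), 0), e), 0), p(0)))  →  q(cons(f(f(p(e), 0), e), p(0)))   [R1 at 1.1]
4. q(cons(f(f(p(e), 0), e), p(0)))  →  q(cons(f(p(e), 0), p(0)))   [R5 at 1.1]
5. q(cons(f(p(e), 0), p(0)))  →  q(cons(p(e), p(0)))   [R1 at 1.1]
6. q(cons(p(e), p(0)))  →  0   [R6 at ε]

0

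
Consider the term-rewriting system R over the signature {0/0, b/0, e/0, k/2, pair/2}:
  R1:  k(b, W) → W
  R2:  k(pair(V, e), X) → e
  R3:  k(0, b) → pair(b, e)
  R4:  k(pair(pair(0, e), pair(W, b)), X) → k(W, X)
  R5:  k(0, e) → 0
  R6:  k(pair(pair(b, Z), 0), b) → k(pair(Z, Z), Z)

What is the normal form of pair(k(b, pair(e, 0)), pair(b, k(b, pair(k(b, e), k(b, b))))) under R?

1. pair(k(b, pair(e, 0)), pair(b, k(b, pair(k(b, e), k(b, b)))))  →  pair(pair(e, 0), pair(b, k(b, pair(k(b, e), k(b, b)))))   [R1 at 1]
2. pair(pair(e, 0), pair(b, k(b, pair(k(b, e), k(b, b)))))  →  pair(pair(e, 0), pair(b, pair(k(b, e), k(b, b))))   [R1 at 2.2]
3. pair(pair(e, 0), pair(b, pair(k(b, e), k(b, b))))  →  pair(pair(e, 0), pair(b, pair(e, k(b, b))))   [R1 at 2.2.1]
4. pair(pair(e, 0), pair(b, pair(e, k(b, b))))  →  pair(pair(e, 0), pair(b, pair(e, b)))   [R1 at 2.2.2]

pair(pair(e, 0), pair(b, pair(e, b)))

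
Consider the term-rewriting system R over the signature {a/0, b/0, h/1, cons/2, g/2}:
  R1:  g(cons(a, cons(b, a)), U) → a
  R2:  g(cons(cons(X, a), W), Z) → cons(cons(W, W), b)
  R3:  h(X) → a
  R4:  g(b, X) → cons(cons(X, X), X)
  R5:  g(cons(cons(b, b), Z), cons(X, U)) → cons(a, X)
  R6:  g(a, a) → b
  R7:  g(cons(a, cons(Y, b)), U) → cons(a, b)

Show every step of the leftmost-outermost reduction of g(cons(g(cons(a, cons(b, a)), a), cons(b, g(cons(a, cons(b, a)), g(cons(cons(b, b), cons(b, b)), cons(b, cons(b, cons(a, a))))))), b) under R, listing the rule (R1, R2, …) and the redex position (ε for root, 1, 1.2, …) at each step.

a

1. g(cons(g(cons(a, cons(b, a)), a), cons(b, g(cons(a, cons(b, a)), g(cons(cons(b, b), cons(b, b)), cons(b, cons(b, cons(a, a))))))), b)  →  g(cons(a, cons(b, g(cons(a, cons(b, a)), g(cons(cons(b, b), cons(b, b)), cons(b, cons(b, cons(a, a))))))), b)   [R1 at 1.1]
2. g(cons(a, cons(b, g(cons(a, cons(b, a)), g(cons(cons(b, b), cons(b, b)), cons(b, cons(b, cons(a, a))))))), b)  →  g(cons(a, cons(b, a)), b)   [R1 at 1.2.2]
3. g(cons(a, cons(b, a)), b)  →  a   [R1 at ε]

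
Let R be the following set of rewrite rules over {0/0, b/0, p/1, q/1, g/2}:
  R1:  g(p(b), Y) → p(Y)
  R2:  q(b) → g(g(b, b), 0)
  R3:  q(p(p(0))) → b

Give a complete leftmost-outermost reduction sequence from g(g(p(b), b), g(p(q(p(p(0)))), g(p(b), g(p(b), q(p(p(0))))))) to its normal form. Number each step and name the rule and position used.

p(p(p(p(b))))

1. g(g(p(b), b), g(p(q(p(p(0)))), g(p(b), g(p(b), q(p(p(0)))))))  →  g(p(b), g(p(q(p(p(0)))), g(p(b), g(p(b), q(p(p(0)))))))   [R1 at 1]
2. g(p(b), g(p(q(p(p(0)))), g(p(b), g(p(b), q(p(p(0)))))))  →  p(g(p(q(p(p(0)))), g(p(b), g(p(b), q(p(p(0)))))))   [R1 at ε]
3. p(g(p(q(p(p(0)))), g(p(b), g(p(b), q(p(p(0)))))))  →  p(g(p(b), g(p(b), g(p(b), q(p(p(0)))))))   [R3 at 1.1.1]
4. p(g(p(b), g(p(b), g(p(b), q(p(p(0)))))))  →  p(p(g(p(b), g(p(b), q(p(p(0)))))))   [R1 at 1]
5. p(p(g(p(b), g(p(b), q(p(p(0)))))))  →  p(p(p(g(p(b), q(p(p(0)))))))   [R1 at 1.1]
6. p(p(p(g(p(b), q(p(p(0)))))))  →  p(p(p(p(q(p(p(0)))))))   [R1 at 1.1.1]
7. p(p(p(p(q(p(p(0)))))))  →  p(p(p(p(b))))   [R3 at 1.1.1.1]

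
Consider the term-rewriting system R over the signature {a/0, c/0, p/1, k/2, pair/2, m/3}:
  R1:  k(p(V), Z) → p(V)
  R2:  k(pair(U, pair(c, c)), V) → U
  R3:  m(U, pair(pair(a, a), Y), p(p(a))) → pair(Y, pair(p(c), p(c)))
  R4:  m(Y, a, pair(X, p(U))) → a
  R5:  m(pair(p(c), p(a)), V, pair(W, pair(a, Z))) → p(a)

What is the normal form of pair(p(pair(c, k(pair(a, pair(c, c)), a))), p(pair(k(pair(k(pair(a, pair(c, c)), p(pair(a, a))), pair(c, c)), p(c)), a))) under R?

pair(p(pair(c, a)), p(pair(a, a)))

1. pair(p(pair(c, k(pair(a, pair(c, c)), a))), p(pair(k(pair(k(pair(a, pair(c, c)), p(pair(a, a))), pair(c, c)), p(c)), a)))  →  pair(p(pair(c, a)), p(pair(k(pair(k(pair(a, pair(c, c)), p(pair(a, a))), pair(c, c)), p(c)), a)))   [R2 at 1.1.2]
2. pair(p(pair(c, a)), p(pair(k(pair(k(pair(a, pair(c, c)), p(pair(a, a))), pair(c, c)), p(c)), a)))  →  pair(p(pair(c, a)), p(pair(k(pair(a, pair(c, c)), p(pair(a, a))), a)))   [R2 at 2.1.1]
3. pair(p(pair(c, a)), p(pair(k(pair(a, pair(c, c)), p(pair(a, a))), a)))  →  pair(p(pair(c, a)), p(pair(a, a)))   [R2 at 2.1.1]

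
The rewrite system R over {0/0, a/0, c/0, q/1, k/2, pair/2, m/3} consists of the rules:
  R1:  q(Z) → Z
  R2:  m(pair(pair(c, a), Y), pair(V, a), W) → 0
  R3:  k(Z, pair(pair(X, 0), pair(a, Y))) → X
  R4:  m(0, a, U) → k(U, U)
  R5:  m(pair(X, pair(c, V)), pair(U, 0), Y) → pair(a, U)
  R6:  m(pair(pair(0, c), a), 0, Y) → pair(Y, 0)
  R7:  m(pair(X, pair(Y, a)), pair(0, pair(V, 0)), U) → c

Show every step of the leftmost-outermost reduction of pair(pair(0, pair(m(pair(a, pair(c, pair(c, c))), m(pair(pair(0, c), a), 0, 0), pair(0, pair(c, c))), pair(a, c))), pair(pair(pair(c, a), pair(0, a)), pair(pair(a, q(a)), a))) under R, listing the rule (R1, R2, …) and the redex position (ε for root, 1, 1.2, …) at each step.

1. pair(pair(0, pair(m(pair(a, pair(c, pair(c, c))), m(pair(pair(0, c), a), 0, 0), pair(0, pair(c, c))), pair(a, c))), pair(pair(pair(c, a), pair(0, a)), pair(pair(a, q(a)), a)))  →  pair(pair(0, pair(m(pair(a, pair(c, pair(c, c))), pair(0, 0), pair(0, pair(c, c))), pair(a, c))), pair(pair(pair(c, a), pair(0, a)), pair(pair(a, q(a)), a)))   [R6 at 1.2.1.2]
2. pair(pair(0, pair(m(pair(a, pair(c, pair(c, c))), pair(0, 0), pair(0, pair(c, c))), pair(a, c))), pair(pair(pair(c, a), pair(0, a)), pair(pair(a, q(a)), a)))  →  pair(pair(0, pair(pair(a, 0), pair(a, c))), pair(pair(pair(c, a), pair(0, a)), pair(pair(a, q(a)), a)))   [R5 at 1.2.1]
3. pair(pair(0, pair(pair(a, 0), pair(a, c))), pair(pair(pair(c, a), pair(0, a)), pair(pair(a, q(a)), a)))  →  pair(pair(0, pair(pair(a, 0), pair(a, c))), pair(pair(pair(c, a), pair(0, a)), pair(pair(a, a), a)))   [R1 at 2.2.1.2]

pair(pair(0, pair(pair(a, 0), pair(a, c))), pair(pair(pair(c, a), pair(0, a)), pair(pair(a, a), a)))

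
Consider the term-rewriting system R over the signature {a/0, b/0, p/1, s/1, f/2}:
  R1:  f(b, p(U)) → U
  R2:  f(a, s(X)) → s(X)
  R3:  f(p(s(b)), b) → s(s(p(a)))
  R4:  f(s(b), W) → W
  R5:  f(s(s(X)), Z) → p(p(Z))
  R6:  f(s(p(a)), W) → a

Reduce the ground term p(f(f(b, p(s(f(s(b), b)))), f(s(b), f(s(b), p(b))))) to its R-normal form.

p(p(b))

1. p(f(f(b, p(s(f(s(b), b)))), f(s(b), f(s(b), p(b)))))  →  p(f(s(f(s(b), b)), f(s(b), f(s(b), p(b)))))   [R1 at 1.1]
2. p(f(s(f(s(b), b)), f(s(b), f(s(b), p(b)))))  →  p(f(s(b), f(s(b), f(s(b), p(b)))))   [R4 at 1.1.1]
3. p(f(s(b), f(s(b), f(s(b), p(b)))))  →  p(f(s(b), f(s(b), p(b))))   [R4 at 1]
4. p(f(s(b), f(s(b), p(b))))  →  p(f(s(b), p(b)))   [R4 at 1]
5. p(f(s(b), p(b)))  →  p(p(b))   [R4 at 1]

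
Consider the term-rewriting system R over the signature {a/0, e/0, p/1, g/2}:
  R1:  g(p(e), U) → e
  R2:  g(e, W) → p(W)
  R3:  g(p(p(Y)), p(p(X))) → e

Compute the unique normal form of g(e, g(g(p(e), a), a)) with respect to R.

1. g(e, g(g(p(e), a), a))  →  p(g(g(p(e), a), a))   [R2 at ε]
2. p(g(g(p(e), a), a))  →  p(g(e, a))   [R1 at 1.1]
3. p(g(e, a))  →  p(p(a))   [R2 at 1]

p(p(a))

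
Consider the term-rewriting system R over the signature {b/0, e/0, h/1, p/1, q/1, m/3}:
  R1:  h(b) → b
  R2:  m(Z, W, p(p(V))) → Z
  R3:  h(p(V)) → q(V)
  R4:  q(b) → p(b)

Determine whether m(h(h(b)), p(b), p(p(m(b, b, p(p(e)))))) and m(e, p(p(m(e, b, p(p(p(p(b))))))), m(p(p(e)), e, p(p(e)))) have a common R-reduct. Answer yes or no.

Reduce t₁ = m(h(h(b)), p(b), p(p(m(b, b, p(p(e)))))):
1. m(h(h(b)), p(b), p(p(m(b, b, p(p(e))))))  →  h(h(b))   [R2 at ε]
2. h(h(b))  →  h(b)   [R1 at 1]
3. h(b)  →  b   [R1 at ε]

Reduce t₂ = m(e, p(p(m(e, b, p(p(p(p(b))))))), m(p(p(e)), e, p(p(e)))):
1. m(e, p(p(m(e, b, p(p(p(p(b))))))), m(p(p(e)), e, p(p(e))))  →  m(e, p(p(e)), m(p(p(e)), e, p(p(e))))   [R2 at 2.1.1]
2. m(e, p(p(e)), m(p(p(e)), e, p(p(e))))  →  m(e, p(p(e)), p(p(e)))   [R2 at 3]
3. m(e, p(p(e)), p(p(e)))  →  e   [R2 at ε]

no — NF(t₁) = b, NF(t₂) = e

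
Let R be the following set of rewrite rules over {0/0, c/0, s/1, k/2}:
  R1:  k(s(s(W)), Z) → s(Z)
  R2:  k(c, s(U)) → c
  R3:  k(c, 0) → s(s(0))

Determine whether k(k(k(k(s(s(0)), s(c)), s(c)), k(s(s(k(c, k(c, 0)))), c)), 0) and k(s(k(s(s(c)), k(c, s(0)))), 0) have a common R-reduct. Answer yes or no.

yes — NF(t₁) = s(0), NF(t₂) = s(0)

Reduce t₁ = k(k(k(k(s(s(0)), s(c)), s(c)), k(s(s(k(c, k(c, 0)))), c)), 0):
1. k(k(k(k(s(s(0)), s(c)), s(c)), k(s(s(k(c, k(c, 0)))), c)), 0)  →  k(k(k(s(s(c)), s(c)), k(s(s(k(c, k(c, 0)))), c)), 0)   [R1 at 1.1.1]
2. k(k(k(s(s(c)), s(c)), k(s(s(k(c, k(c, 0)))), c)), 0)  →  k(k(s(s(c)), k(s(s(k(c, k(c, 0)))), c)), 0)   [R1 at 1.1]
3. k(k(s(s(c)), k(s(s(k(c, k(c, 0)))), c)), 0)  →  k(s(k(s(s(k(c, k(c, 0)))), c)), 0)   [R1 at 1]
4. k(s(k(s(s(k(c, k(c, 0)))), c)), 0)  →  k(s(s(c)), 0)   [R1 at 1.1]
5. k(s(s(c)), 0)  →  s(0)   [R1 at ε]

Reduce t₂ = k(s(k(s(s(c)), k(c, s(0)))), 0):
1. k(s(k(s(s(c)), k(c, s(0)))), 0)  →  k(s(s(k(c, s(0)))), 0)   [R1 at 1.1]
2. k(s(s(k(c, s(0)))), 0)  →  s(0)   [R1 at ε]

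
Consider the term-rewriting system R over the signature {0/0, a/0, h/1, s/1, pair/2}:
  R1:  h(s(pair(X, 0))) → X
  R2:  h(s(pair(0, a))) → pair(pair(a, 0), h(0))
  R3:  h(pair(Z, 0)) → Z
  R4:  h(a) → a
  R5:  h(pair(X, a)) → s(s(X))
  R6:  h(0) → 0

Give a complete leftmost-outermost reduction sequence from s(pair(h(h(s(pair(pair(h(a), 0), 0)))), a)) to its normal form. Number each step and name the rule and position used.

1. s(pair(h(h(s(pair(pair(h(a), 0), 0)))), a))  →  s(pair(h(pair(h(a), 0)), a))   [R1 at 1.1.1]
2. s(pair(h(pair(h(a), 0)), a))  →  s(pair(h(a), a))   [R3 at 1.1]
3. s(pair(h(a), a))  →  s(pair(a, a))   [R4 at 1.1]

s(pair(a, a))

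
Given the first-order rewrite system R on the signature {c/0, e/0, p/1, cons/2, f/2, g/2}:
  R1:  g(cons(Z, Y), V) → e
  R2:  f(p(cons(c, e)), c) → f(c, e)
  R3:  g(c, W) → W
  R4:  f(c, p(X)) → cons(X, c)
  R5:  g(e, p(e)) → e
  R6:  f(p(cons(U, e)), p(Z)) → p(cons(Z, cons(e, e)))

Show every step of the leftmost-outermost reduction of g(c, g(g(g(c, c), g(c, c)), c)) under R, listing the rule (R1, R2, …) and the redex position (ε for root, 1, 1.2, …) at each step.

c

1. g(c, g(g(g(c, c), g(c, c)), c))  →  g(g(g(c, c), g(c, c)), c)   [R3 at ε]
2. g(g(g(c, c), g(c, c)), c)  →  g(g(c, g(c, c)), c)   [R3 at 1.1]
3. g(g(c, g(c, c)), c)  →  g(g(c, c), c)   [R3 at 1]
4. g(g(c, c), c)  →  g(c, c)   [R3 at 1]
5. g(c, c)  →  c   [R3 at ε]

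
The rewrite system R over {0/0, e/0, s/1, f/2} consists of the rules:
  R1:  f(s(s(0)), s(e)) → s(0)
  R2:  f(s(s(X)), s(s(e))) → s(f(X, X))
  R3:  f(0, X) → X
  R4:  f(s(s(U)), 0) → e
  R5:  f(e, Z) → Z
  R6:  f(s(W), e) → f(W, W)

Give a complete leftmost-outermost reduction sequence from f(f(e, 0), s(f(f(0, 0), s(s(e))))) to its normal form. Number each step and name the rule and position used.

s(s(s(e)))

1. f(f(e, 0), s(f(f(0, 0), s(s(e)))))  →  f(0, s(f(f(0, 0), s(s(e)))))   [R5 at 1]
2. f(0, s(f(f(0, 0), s(s(e)))))  →  s(f(f(0, 0), s(s(e))))   [R3 at ε]
3. s(f(f(0, 0), s(s(e))))  →  s(f(0, s(s(e))))   [R3 at 1.1]
4. s(f(0, s(s(e))))  →  s(s(s(e)))   [R3 at 1]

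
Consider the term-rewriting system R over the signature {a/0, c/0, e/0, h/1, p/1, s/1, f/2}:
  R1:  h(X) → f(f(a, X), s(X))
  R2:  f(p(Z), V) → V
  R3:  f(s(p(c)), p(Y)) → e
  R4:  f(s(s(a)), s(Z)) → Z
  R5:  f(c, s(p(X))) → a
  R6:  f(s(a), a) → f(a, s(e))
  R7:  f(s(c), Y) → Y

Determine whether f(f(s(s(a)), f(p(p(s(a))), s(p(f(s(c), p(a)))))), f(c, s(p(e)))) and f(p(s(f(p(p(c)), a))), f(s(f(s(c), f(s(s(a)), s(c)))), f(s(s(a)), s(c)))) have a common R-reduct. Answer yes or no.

no — NF(t₁) = a, NF(t₂) = c

Reduce t₁ = f(f(s(s(a)), f(p(p(s(a))), s(p(f(s(c), p(a)))))), f(c, s(p(e)))):
1. f(f(s(s(a)), f(p(p(s(a))), s(p(f(s(c), p(a)))))), f(c, s(p(e))))  →  f(f(s(s(a)), s(p(f(s(c), p(a))))), f(c, s(p(e))))   [R2 at 1.2]
2. f(f(s(s(a)), s(p(f(s(c), p(a))))), f(c, s(p(e))))  →  f(p(f(s(c), p(a))), f(c, s(p(e))))   [R4 at 1]
3. f(p(f(s(c), p(a))), f(c, s(p(e))))  →  f(c, s(p(e)))   [R2 at ε]
4. f(c, s(p(e)))  →  a   [R5 at ε]

Reduce t₂ = f(p(s(f(p(p(c)), a))), f(s(f(s(c), f(s(s(a)), s(c)))), f(s(s(a)), s(c)))):
1. f(p(s(f(p(p(c)), a))), f(s(f(s(c), f(s(s(a)), s(c)))), f(s(s(a)), s(c))))  →  f(s(f(s(c), f(s(s(a)), s(c)))), f(s(s(a)), s(c)))   [R2 at ε]
2. f(s(f(s(c), f(s(s(a)), s(c)))), f(s(s(a)), s(c)))  →  f(s(f(s(s(a)), s(c))), f(s(s(a)), s(c)))   [R7 at 1.1]
3. f(s(f(s(s(a)), s(c))), f(s(s(a)), s(c)))  →  f(s(c), f(s(s(a)), s(c)))   [R4 at 1.1]
4. f(s(c), f(s(s(a)), s(c)))  →  f(s(s(a)), s(c))   [R7 at ε]
5. f(s(s(a)), s(c))  →  c   [R4 at ε]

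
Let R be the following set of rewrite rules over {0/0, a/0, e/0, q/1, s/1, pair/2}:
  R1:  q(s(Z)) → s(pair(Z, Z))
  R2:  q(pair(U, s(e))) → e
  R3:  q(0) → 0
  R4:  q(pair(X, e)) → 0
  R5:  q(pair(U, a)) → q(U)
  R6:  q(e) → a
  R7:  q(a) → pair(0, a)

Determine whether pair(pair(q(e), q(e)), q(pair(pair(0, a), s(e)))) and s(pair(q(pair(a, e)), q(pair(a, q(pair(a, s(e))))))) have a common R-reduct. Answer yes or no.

Reduce t₁ = pair(pair(q(e), q(e)), q(pair(pair(0, a), s(e)))):
1. pair(pair(q(e), q(e)), q(pair(pair(0, a), s(e))))  →  pair(pair(a, q(e)), q(pair(pair(0, a), s(e))))   [R6 at 1.1]
2. pair(pair(a, q(e)), q(pair(pair(0, a), s(e))))  →  pair(pair(a, a), q(pair(pair(0, a), s(e))))   [R6 at 1.2]
3. pair(pair(a, a), q(pair(pair(0, a), s(e))))  →  pair(pair(a, a), e)   [R2 at 2]

Reduce t₂ = s(pair(q(pair(a, e)), q(pair(a, q(pair(a, s(e))))))):
1. s(pair(q(pair(a, e)), q(pair(a, q(pair(a, s(e)))))))  →  s(pair(0, q(pair(a, q(pair(a, s(e)))))))   [R4 at 1.1]
2. s(pair(0, q(pair(a, q(pair(a, s(e)))))))  →  s(pair(0, q(pair(a, e))))   [R2 at 1.2.1.2]
3. s(pair(0, q(pair(a, e))))  →  s(pair(0, 0))   [R4 at 1.2]

no — NF(t₁) = pair(pair(a, a), e), NF(t₂) = s(pair(0, 0))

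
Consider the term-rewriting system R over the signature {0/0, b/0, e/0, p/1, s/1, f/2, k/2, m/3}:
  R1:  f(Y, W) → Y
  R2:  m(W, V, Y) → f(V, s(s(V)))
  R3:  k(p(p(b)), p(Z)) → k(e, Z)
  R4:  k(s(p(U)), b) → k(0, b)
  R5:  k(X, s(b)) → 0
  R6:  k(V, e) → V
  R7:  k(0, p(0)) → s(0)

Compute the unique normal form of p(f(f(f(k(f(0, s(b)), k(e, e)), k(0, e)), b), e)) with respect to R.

p(0)

1. p(f(f(f(k(f(0, s(b)), k(e, e)), k(0, e)), b), e))  →  p(f(f(k(f(0, s(b)), k(e, e)), k(0, e)), b))   [R1 at 1]
2. p(f(f(k(f(0, s(b)), k(e, e)), k(0, e)), b))  →  p(f(k(f(0, s(b)), k(e, e)), k(0, e)))   [R1 at 1]
3. p(f(k(f(0, s(b)), k(e, e)), k(0, e)))  →  p(k(f(0, s(b)), k(e, e)))   [R1 at 1]
4. p(k(f(0, s(b)), k(e, e)))  →  p(k(0, k(e, e)))   [R1 at 1.1]
5. p(k(0, k(e, e)))  →  p(k(0, e))   [R6 at 1.2]
6. p(k(0, e))  →  p(0)   [R6 at 1]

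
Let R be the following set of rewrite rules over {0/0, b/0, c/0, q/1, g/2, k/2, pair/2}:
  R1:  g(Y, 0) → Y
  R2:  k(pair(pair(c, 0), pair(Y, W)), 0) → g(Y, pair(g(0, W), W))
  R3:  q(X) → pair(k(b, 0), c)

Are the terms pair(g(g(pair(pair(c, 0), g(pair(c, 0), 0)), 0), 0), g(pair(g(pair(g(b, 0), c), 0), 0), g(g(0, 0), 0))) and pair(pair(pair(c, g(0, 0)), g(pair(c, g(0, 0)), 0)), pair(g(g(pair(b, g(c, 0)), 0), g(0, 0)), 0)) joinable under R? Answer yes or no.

yes — NF(t₁) = pair(pair(pair(c, 0), pair(c, 0)), pair(pair(b, c), 0)), NF(t₂) = pair(pair(pair(c, 0), pair(c, 0)), pair(pair(b, c), 0))

Reduce t₁ = pair(g(g(pair(pair(c, 0), g(pair(c, 0), 0)), 0), 0), g(pair(g(pair(g(b, 0), c), 0), 0), g(g(0, 0), 0))):
1. pair(g(g(pair(pair(c, 0), g(pair(c, 0), 0)), 0), 0), g(pair(g(pair(g(b, 0), c), 0), 0), g(g(0, 0), 0)))  →  pair(g(pair(pair(c, 0), g(pair(c, 0), 0)), 0), g(pair(g(pair(g(b, 0), c), 0), 0), g(g(0, 0), 0)))   [R1 at 1]
2. pair(g(pair(pair(c, 0), g(pair(c, 0), 0)), 0), g(pair(g(pair(g(b, 0), c), 0), 0), g(g(0, 0), 0)))  →  pair(pair(pair(c, 0), g(pair(c, 0), 0)), g(pair(g(pair(g(b, 0), c), 0), 0), g(g(0, 0), 0)))   [R1 at 1]
3. pair(pair(pair(c, 0), g(pair(c, 0), 0)), g(pair(g(pair(g(b, 0), c), 0), 0), g(g(0, 0), 0)))  →  pair(pair(pair(c, 0), pair(c, 0)), g(pair(g(pair(g(b, 0), c), 0), 0), g(g(0, 0), 0)))   [R1 at 1.2]
4. pair(pair(pair(c, 0), pair(c, 0)), g(pair(g(pair(g(b, 0), c), 0), 0), g(g(0, 0), 0)))  →  pair(pair(pair(c, 0), pair(c, 0)), g(pair(pair(g(b, 0), c), 0), g(g(0, 0), 0)))   [R1 at 2.1.1]
5. pair(pair(pair(c, 0), pair(c, 0)), g(pair(pair(g(b, 0), c), 0), g(g(0, 0), 0)))  →  pair(pair(pair(c, 0), pair(c, 0)), g(pair(pair(b, c), 0), g(g(0, 0), 0)))   [R1 at 2.1.1.1]
6. pair(pair(pair(c, 0), pair(c, 0)), g(pair(pair(b, c), 0), g(g(0, 0), 0)))  →  pair(pair(pair(c, 0), pair(c, 0)), g(pair(pair(b, c), 0), g(0, 0)))   [R1 at 2.2]
7. pair(pair(pair(c, 0), pair(c, 0)), g(pair(pair(b, c), 0), g(0, 0)))  →  pair(pair(pair(c, 0), pair(c, 0)), g(pair(pair(b, c), 0), 0))   [R1 at 2.2]
8. pair(pair(pair(c, 0), pair(c, 0)), g(pair(pair(b, c), 0), 0))  →  pair(pair(pair(c, 0), pair(c, 0)), pair(pair(b, c), 0))   [R1 at 2]

Reduce t₂ = pair(pair(pair(c, g(0, 0)), g(pair(c, g(0, 0)), 0)), pair(g(g(pair(b, g(c, 0)), 0), g(0, 0)), 0)):
1. pair(pair(pair(c, g(0, 0)), g(pair(c, g(0, 0)), 0)), pair(g(g(pair(b, g(c, 0)), 0), g(0, 0)), 0))  →  pair(pair(pair(c, 0), g(pair(c, g(0, 0)), 0)), pair(g(g(pair(b, g(c, 0)), 0), g(0, 0)), 0))   [R1 at 1.1.2]
2. pair(pair(pair(c, 0), g(pair(c, g(0, 0)), 0)), pair(g(g(pair(b, g(c, 0)), 0), g(0, 0)), 0))  →  pair(pair(pair(c, 0), pair(c, g(0, 0))), pair(g(g(pair(b, g(c, 0)), 0), g(0, 0)), 0))   [R1 at 1.2]
3. pair(pair(pair(c, 0), pair(c, g(0, 0))), pair(g(g(pair(b, g(c, 0)), 0), g(0, 0)), 0))  →  pair(pair(pair(c, 0), pair(c, 0)), pair(g(g(pair(b, g(c, 0)), 0), g(0, 0)), 0))   [R1 at 1.2.2]
4. pair(pair(pair(c, 0), pair(c, 0)), pair(g(g(pair(b, g(c, 0)), 0), g(0, 0)), 0))  →  pair(pair(pair(c, 0), pair(c, 0)), pair(g(pair(b, g(c, 0)), g(0, 0)), 0))   [R1 at 2.1.1]
5. pair(pair(pair(c, 0), pair(c, 0)), pair(g(pair(b, g(c, 0)), g(0, 0)), 0))  →  pair(pair(pair(c, 0), pair(c, 0)), pair(g(pair(b, c), g(0, 0)), 0))   [R1 at 2.1.1.2]
6. pair(pair(pair(c, 0), pair(c, 0)), pair(g(pair(b, c), g(0, 0)), 0))  →  pair(pair(pair(c, 0), pair(c, 0)), pair(g(pair(b, c), 0), 0))   [R1 at 2.1.2]
7. pair(pair(pair(c, 0), pair(c, 0)), pair(g(pair(b, c), 0), 0))  →  pair(pair(pair(c, 0), pair(c, 0)), pair(pair(b, c), 0))   [R1 at 2.1]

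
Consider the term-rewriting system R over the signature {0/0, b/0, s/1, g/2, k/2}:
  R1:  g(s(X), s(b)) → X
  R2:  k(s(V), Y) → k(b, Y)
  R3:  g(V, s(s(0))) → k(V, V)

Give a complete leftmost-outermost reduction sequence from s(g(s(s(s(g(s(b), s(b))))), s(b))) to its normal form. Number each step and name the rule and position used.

s(s(s(b)))

1. s(g(s(s(s(g(s(b), s(b))))), s(b)))  →  s(s(s(g(s(b), s(b)))))   [R1 at 1]
2. s(s(s(g(s(b), s(b)))))  →  s(s(s(b)))   [R1 at 1.1.1]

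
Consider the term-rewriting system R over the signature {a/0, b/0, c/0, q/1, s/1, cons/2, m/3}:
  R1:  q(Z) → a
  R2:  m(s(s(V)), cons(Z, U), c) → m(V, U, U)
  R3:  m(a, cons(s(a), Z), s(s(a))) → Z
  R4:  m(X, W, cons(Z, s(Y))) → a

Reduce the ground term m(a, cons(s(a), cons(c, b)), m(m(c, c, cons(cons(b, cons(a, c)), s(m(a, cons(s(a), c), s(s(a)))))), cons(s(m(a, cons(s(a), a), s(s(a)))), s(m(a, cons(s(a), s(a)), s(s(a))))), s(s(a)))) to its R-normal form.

1. m(a, cons(s(a), cons(c, b)), m(m(c, c, cons(cons(b, cons(a, c)), s(m(a, cons(s(a), c), s(s(a)))))), cons(s(m(a, cons(s(a), a), s(s(a)))), s(m(a, cons(s(a), s(a)), s(s(a))))), s(s(a))))  →  m(a, cons(s(a), cons(c, b)), m(a, cons(s(m(a, cons(s(a), a), s(s(a)))), s(m(a, cons(s(a), s(a)), s(s(a))))), s(s(a))))   [R4 at 3.1]
2. m(a, cons(s(a), cons(c, b)), m(a, cons(s(m(a, cons(s(a), a), s(s(a)))), s(m(a, cons(s(a), s(a)), s(s(a))))), s(s(a))))  →  m(a, cons(s(a), cons(c, b)), m(a, cons(s(a), s(m(a, cons(s(a), s(a)), s(s(a))))), s(s(a))))   [R3 at 3.2.1.1]
3. m(a, cons(s(a), cons(c, b)), m(a, cons(s(a), s(m(a, cons(s(a), s(a)), s(s(a))))), s(s(a))))  →  m(a, cons(s(a), cons(c, b)), s(m(a, cons(s(a), s(a)), s(s(a)))))   [R3 at 3]
4. m(a, cons(s(a), cons(c, b)), s(m(a, cons(s(a), s(a)), s(s(a)))))  →  m(a, cons(s(a), cons(c, b)), s(s(a)))   [R3 at 3.1]
5. m(a, cons(s(a), cons(c, b)), s(s(a)))  →  cons(c, b)   [R3 at ε]

cons(c, b)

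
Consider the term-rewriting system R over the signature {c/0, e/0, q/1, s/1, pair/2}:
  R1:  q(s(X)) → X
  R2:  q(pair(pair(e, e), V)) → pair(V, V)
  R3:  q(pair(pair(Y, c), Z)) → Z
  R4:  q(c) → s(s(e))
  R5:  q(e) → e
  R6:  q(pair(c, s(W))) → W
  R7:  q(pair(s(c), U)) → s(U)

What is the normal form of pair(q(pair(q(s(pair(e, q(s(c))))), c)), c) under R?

pair(c, c)

1. pair(q(pair(q(s(pair(e, q(s(c))))), c)), c)  →  pair(q(pair(pair(e, q(s(c))), c)), c)   [R1 at 1.1.1]
2. pair(q(pair(pair(e, q(s(c))), c)), c)  →  pair(q(pair(pair(e, c), c)), c)   [R1 at 1.1.1.2]
3. pair(q(pair(pair(e, c), c)), c)  →  pair(c, c)   [R3 at 1]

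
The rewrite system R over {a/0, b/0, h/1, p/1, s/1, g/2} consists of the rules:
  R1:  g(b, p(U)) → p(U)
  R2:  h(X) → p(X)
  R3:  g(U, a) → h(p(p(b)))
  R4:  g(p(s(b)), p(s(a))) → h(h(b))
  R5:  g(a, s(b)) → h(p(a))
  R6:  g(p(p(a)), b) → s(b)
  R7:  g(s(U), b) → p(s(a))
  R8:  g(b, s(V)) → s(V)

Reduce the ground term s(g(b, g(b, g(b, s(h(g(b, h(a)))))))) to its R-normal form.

1. s(g(b, g(b, g(b, s(h(g(b, h(a))))))))  →  s(g(b, g(b, s(h(g(b, h(a)))))))   [R8 at 1.2.2]
2. s(g(b, g(b, s(h(g(b, h(a)))))))  →  s(g(b, s(h(g(b, h(a))))))   [R8 at 1.2]
3. s(g(b, s(h(g(b, h(a))))))  →  s(s(h(g(b, h(a)))))   [R8 at 1]
4. s(s(h(g(b, h(a)))))  →  s(s(p(g(b, h(a)))))   [R2 at 1.1]
5. s(s(p(g(b, h(a)))))  →  s(s(p(g(b, p(a)))))   [R2 at 1.1.1.2]
6. s(s(p(g(b, p(a)))))  →  s(s(p(p(a))))   [R1 at 1.1.1]

s(s(p(p(a))))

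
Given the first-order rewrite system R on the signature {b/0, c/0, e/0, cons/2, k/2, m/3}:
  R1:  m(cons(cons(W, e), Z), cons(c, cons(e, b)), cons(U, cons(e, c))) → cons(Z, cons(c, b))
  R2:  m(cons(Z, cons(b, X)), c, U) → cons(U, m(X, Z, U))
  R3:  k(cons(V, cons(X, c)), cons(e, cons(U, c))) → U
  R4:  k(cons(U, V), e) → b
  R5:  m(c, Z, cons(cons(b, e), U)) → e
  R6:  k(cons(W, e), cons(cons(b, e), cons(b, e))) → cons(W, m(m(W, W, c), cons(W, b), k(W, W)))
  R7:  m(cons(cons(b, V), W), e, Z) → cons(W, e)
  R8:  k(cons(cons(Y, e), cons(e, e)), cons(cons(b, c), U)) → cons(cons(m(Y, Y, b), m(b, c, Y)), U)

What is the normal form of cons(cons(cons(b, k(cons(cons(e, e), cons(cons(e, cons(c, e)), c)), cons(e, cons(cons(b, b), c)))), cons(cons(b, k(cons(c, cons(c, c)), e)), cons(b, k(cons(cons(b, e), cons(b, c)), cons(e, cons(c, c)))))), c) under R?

cons(cons(cons(b, cons(b, b)), cons(cons(b, b), cons(b, c))), c)

1. cons(cons(cons(b, k(cons(cons(e, e), cons(cons(e, cons(c, e)), c)), cons(e, cons(cons(b, b), c)))), cons(cons(b, k(cons(c, cons(c, c)), e)), cons(b, k(cons(cons(b, e), cons(b, c)), cons(e, cons(c, c)))))), c)  →  cons(cons(cons(b, cons(b, b)), cons(cons(b, k(cons(c, cons(c, c)), e)), cons(b, k(cons(cons(b, e), cons(b, c)), cons(e, cons(c, c)))))), c)   [R3 at 1.1.2]
2. cons(cons(cons(b, cons(b, b)), cons(cons(b, k(cons(c, cons(c, c)), e)), cons(b, k(cons(cons(b, e), cons(b, c)), cons(e, cons(c, c)))))), c)  →  cons(cons(cons(b, cons(b, b)), cons(cons(b, b), cons(b, k(cons(cons(b, e), cons(b, c)), cons(e, cons(c, c)))))), c)   [R4 at 1.2.1.2]
3. cons(cons(cons(b, cons(b, b)), cons(cons(b, b), cons(b, k(cons(cons(b, e), cons(b, c)), cons(e, cons(c, c)))))), c)  →  cons(cons(cons(b, cons(b, b)), cons(cons(b, b), cons(b, c))), c)   [R3 at 1.2.2.2]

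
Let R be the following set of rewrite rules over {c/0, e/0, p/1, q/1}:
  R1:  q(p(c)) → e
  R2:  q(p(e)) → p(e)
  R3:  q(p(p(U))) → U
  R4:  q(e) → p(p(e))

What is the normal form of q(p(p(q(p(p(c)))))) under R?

c

1. q(p(p(q(p(p(c))))))  →  q(p(p(c)))   [R3 at ε]
2. q(p(p(c)))  →  c   [R3 at ε]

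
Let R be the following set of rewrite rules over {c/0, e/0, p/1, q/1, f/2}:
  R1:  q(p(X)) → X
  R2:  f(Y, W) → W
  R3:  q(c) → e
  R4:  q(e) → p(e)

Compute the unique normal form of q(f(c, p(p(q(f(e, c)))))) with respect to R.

p(e)

1. q(f(c, p(p(q(f(e, c))))))  →  q(p(p(q(f(e, c)))))   [R2 at 1]
2. q(p(p(q(f(e, c)))))  →  p(q(f(e, c)))   [R1 at ε]
3. p(q(f(e, c)))  →  p(q(c))   [R2 at 1.1]
4. p(q(c))  →  p(e)   [R3 at 1]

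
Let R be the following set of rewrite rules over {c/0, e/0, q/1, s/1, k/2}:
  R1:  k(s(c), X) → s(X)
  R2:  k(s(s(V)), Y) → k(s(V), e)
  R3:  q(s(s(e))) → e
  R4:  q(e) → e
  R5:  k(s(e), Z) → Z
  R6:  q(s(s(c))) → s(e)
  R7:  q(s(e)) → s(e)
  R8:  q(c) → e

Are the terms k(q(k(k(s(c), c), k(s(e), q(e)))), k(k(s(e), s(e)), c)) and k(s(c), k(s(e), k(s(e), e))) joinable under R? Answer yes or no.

no — NF(t₁) = c, NF(t₂) = s(e)

Reduce t₁ = k(q(k(k(s(c), c), k(s(e), q(e)))), k(k(s(e), s(e)), c)):
1. k(q(k(k(s(c), c), k(s(e), q(e)))), k(k(s(e), s(e)), c))  →  k(q(k(s(c), k(s(e), q(e)))), k(k(s(e), s(e)), c))   [R1 at 1.1.1]
2. k(q(k(s(c), k(s(e), q(e)))), k(k(s(e), s(e)), c))  →  k(q(s(k(s(e), q(e)))), k(k(s(e), s(e)), c))   [R1 at 1.1]
3. k(q(s(k(s(e), q(e)))), k(k(s(e), s(e)), c))  →  k(q(s(q(e))), k(k(s(e), s(e)), c))   [R5 at 1.1.1]
4. k(q(s(q(e))), k(k(s(e), s(e)), c))  →  k(q(s(e)), k(k(s(e), s(e)), c))   [R4 at 1.1.1]
5. k(q(s(e)), k(k(s(e), s(e)), c))  →  k(s(e), k(k(s(e), s(e)), c))   [R7 at 1]
6. k(s(e), k(k(s(e), s(e)), c))  →  k(k(s(e), s(e)), c)   [R5 at ε]
7. k(k(s(e), s(e)), c)  →  k(s(e), c)   [R5 at 1]
8. k(s(e), c)  →  c   [R5 at ε]

Reduce t₂ = k(s(c), k(s(e), k(s(e), e))):
1. k(s(c), k(s(e), k(s(e), e)))  →  s(k(s(e), k(s(e), e)))   [R1 at ε]
2. s(k(s(e), k(s(e), e)))  →  s(k(s(e), e))   [R5 at 1]
3. s(k(s(e), e))  →  s(e)   [R5 at 1]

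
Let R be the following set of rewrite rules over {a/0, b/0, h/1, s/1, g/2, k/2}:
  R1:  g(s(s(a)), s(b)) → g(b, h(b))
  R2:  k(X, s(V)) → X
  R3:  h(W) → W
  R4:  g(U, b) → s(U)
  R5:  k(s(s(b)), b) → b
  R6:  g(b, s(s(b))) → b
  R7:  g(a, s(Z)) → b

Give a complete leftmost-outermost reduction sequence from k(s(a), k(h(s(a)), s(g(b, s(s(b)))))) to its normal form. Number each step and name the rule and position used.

s(a)

1. k(s(a), k(h(s(a)), s(g(b, s(s(b))))))  →  k(s(a), h(s(a)))   [R2 at 2]
2. k(s(a), h(s(a)))  →  k(s(a), s(a))   [R3 at 2]
3. k(s(a), s(a))  →  s(a)   [R2 at ε]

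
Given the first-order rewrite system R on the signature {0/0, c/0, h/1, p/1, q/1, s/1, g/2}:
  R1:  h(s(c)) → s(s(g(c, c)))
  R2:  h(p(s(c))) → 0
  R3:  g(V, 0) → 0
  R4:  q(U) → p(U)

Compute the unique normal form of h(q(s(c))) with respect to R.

0

1. h(q(s(c)))  →  h(p(s(c)))   [R4 at 1]
2. h(p(s(c)))  →  0   [R2 at ε]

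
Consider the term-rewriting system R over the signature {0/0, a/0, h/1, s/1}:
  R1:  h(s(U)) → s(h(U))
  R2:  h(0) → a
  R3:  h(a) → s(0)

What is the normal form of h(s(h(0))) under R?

1. h(s(h(0)))  →  s(h(h(0)))   [R1 at ε]
2. s(h(h(0)))  →  s(h(a))   [R2 at 1.1]
3. s(h(a))  →  s(s(0))   [R3 at 1]

s(s(0))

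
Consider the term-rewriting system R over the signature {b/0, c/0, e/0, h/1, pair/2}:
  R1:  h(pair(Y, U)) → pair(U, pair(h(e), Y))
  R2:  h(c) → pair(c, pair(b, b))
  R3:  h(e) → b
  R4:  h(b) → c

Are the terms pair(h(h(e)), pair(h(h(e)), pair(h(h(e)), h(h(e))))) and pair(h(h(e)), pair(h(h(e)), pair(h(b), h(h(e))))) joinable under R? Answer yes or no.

Reduce t₁ = pair(h(h(e)), pair(h(h(e)), pair(h(h(e)), h(h(e))))):
1. pair(h(h(e)), pair(h(h(e)), pair(h(h(e)), h(h(e)))))  →  pair(h(b), pair(h(h(e)), pair(h(h(e)), h(h(e)))))   [R3 at 1.1]
2. pair(h(b), pair(h(h(e)), pair(h(h(e)), h(h(e)))))  →  pair(c, pair(h(h(e)), pair(h(h(e)), h(h(e)))))   [R4 at 1]
3. pair(c, pair(h(h(e)), pair(h(h(e)), h(h(e)))))  →  pair(c, pair(h(b), pair(h(h(e)), h(h(e)))))   [R3 at 2.1.1]
4. pair(c, pair(h(b), pair(h(h(e)), h(h(e)))))  →  pair(c, pair(c, pair(h(h(e)), h(h(e)))))   [R4 at 2.1]
5. pair(c, pair(c, pair(h(h(e)), h(h(e)))))  →  pair(c, pair(c, pair(h(b), h(h(e)))))   [R3 at 2.2.1.1]
6. pair(c, pair(c, pair(h(b), h(h(e)))))  →  pair(c, pair(c, pair(c, h(h(e)))))   [R4 at 2.2.1]
7. pair(c, pair(c, pair(c, h(h(e)))))  →  pair(c, pair(c, pair(c, h(b))))   [R3 at 2.2.2.1]
8. pair(c, pair(c, pair(c, h(b))))  →  pair(c, pair(c, pair(c, c)))   [R4 at 2.2.2]

Reduce t₂ = pair(h(h(e)), pair(h(h(e)), pair(h(b), h(h(e))))):
1. pair(h(h(e)), pair(h(h(e)), pair(h(b), h(h(e)))))  →  pair(h(b), pair(h(h(e)), pair(h(b), h(h(e)))))   [R3 at 1.1]
2. pair(h(b), pair(h(h(e)), pair(h(b), h(h(e)))))  →  pair(c, pair(h(h(e)), pair(h(b), h(h(e)))))   [R4 at 1]
3. pair(c, pair(h(h(e)), pair(h(b), h(h(e)))))  →  pair(c, pair(h(b), pair(h(b), h(h(e)))))   [R3 at 2.1.1]
4. pair(c, pair(h(b), pair(h(b), h(h(e)))))  →  pair(c, pair(c, pair(h(b), h(h(e)))))   [R4 at 2.1]
5. pair(c, pair(c, pair(h(b), h(h(e)))))  →  pair(c, pair(c, pair(c, h(h(e)))))   [R4 at 2.2.1]
6. pair(c, pair(c, pair(c, h(h(e)))))  →  pair(c, pair(c, pair(c, h(b))))   [R3 at 2.2.2.1]
7. pair(c, pair(c, pair(c, h(b))))  →  pair(c, pair(c, pair(c, c)))   [R4 at 2.2.2]

yes — NF(t₁) = pair(c, pair(c, pair(c, c))), NF(t₂) = pair(c, pair(c, pair(c, c)))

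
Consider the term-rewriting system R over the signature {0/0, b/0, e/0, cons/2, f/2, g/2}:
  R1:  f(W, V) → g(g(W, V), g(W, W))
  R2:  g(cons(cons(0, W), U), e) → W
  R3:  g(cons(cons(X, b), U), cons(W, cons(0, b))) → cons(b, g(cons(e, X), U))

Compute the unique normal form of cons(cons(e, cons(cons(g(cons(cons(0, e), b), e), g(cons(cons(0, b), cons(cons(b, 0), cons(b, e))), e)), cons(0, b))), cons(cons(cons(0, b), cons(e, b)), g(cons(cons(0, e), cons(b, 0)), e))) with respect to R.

cons(cons(e, cons(cons(e, b), cons(0, b))), cons(cons(cons(0, b), cons(e, b)), e))

1. cons(cons(e, cons(cons(g(cons(cons(0, e), b), e), g(cons(cons(0, b), cons(cons(b, 0), cons(b, e))), e)), cons(0, b))), cons(cons(cons(0, b), cons(e, b)), g(cons(cons(0, e), cons(b, 0)), e)))  →  cons(cons(e, cons(cons(e, g(cons(cons(0, b), cons(cons(b, 0), cons(b, e))), e)), cons(0, b))), cons(cons(cons(0, b), cons(e, b)), g(cons(cons(0, e), cons(b, 0)), e)))   [R2 at 1.2.1.1]
2. cons(cons(e, cons(cons(e, g(cons(cons(0, b), cons(cons(b, 0), cons(b, e))), e)), cons(0, b))), cons(cons(cons(0, b), cons(e, b)), g(cons(cons(0, e), cons(b, 0)), e)))  →  cons(cons(e, cons(cons(e, b), cons(0, b))), cons(cons(cons(0, b), cons(e, b)), g(cons(cons(0, e), cons(b, 0)), e)))   [R2 at 1.2.1.2]
3. cons(cons(e, cons(cons(e, b), cons(0, b))), cons(cons(cons(0, b), cons(e, b)), g(cons(cons(0, e), cons(b, 0)), e)))  →  cons(cons(e, cons(cons(e, b), cons(0, b))), cons(cons(cons(0, b), cons(e, b)), e))   [R2 at 2.2]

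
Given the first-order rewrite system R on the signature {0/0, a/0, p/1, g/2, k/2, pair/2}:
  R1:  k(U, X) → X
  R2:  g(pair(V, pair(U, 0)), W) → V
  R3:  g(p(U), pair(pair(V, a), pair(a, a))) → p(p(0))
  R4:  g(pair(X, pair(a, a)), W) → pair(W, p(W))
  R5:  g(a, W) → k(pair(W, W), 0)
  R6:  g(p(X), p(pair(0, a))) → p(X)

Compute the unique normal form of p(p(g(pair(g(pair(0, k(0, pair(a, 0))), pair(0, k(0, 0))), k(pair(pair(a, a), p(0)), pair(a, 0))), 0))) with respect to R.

1. p(p(g(pair(g(pair(0, k(0, pair(a, 0))), pair(0, k(0, 0))), k(pair(pair(a, a), p(0)), pair(a, 0))), 0)))  →  p(p(g(pair(g(pair(0, pair(a, 0)), pair(0, k(0, 0))), k(pair(pair(a, a), p(0)), pair(a, 0))), 0)))   [R1 at 1.1.1.1.1.2]
2. p(p(g(pair(g(pair(0, pair(a, 0)), pair(0, k(0, 0))), k(pair(pair(a, a), p(0)), pair(a, 0))), 0)))  →  p(p(g(pair(0, k(pair(pair(a, a), p(0)), pair(a, 0))), 0)))   [R2 at 1.1.1.1]
3. p(p(g(pair(0, k(pair(pair(a, a), p(0)), pair(a, 0))), 0)))  →  p(p(g(pair(0, pair(a, 0)), 0)))   [R1 at 1.1.1.2]
4. p(p(g(pair(0, pair(a, 0)), 0)))  →  p(p(0))   [R2 at 1.1]

p(p(0))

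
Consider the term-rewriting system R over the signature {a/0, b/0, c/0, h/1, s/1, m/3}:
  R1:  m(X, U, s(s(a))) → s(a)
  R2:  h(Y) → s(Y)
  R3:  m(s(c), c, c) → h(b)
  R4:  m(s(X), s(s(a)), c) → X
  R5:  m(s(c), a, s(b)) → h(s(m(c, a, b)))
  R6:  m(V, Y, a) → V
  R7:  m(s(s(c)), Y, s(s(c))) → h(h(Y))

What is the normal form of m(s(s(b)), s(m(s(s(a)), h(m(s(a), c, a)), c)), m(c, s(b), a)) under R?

1. m(s(s(b)), s(m(s(s(a)), h(m(s(a), c, a)), c)), m(c, s(b), a))  →  m(s(s(b)), s(m(s(s(a)), s(m(s(a), c, a)), c)), m(c, s(b), a))   [R2 at 2.1.2]
2. m(s(s(b)), s(m(s(s(a)), s(m(s(a), c, a)), c)), m(c, s(b), a))  →  m(s(s(b)), s(m(s(s(a)), s(s(a)), c)), m(c, s(b), a))   [R6 at 2.1.2.1]
3. m(s(s(b)), s(m(s(s(a)), s(s(a)), c)), m(c, s(b), a))  →  m(s(s(b)), s(s(a)), m(c, s(b), a))   [R4 at 2.1]
4. m(s(s(b)), s(s(a)), m(c, s(b), a))  →  m(s(s(b)), s(s(a)), c)   [R6 at 3]
5. m(s(s(b)), s(s(a)), c)  →  s(b)   [R4 at ε]

s(b)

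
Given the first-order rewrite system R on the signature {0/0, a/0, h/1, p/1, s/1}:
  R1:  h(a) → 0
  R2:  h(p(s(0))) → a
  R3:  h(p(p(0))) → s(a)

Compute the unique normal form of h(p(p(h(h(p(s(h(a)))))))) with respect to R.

s(a)

1. h(p(p(h(h(p(s(h(a))))))))  →  h(p(p(h(h(p(s(0)))))))   [R1 at 1.1.1.1.1.1.1]
2. h(p(p(h(h(p(s(0)))))))  →  h(p(p(h(a))))   [R2 at 1.1.1.1]
3. h(p(p(h(a))))  →  h(p(p(0)))   [R1 at 1.1.1]
4. h(p(p(0)))  →  s(a)   [R3 at ε]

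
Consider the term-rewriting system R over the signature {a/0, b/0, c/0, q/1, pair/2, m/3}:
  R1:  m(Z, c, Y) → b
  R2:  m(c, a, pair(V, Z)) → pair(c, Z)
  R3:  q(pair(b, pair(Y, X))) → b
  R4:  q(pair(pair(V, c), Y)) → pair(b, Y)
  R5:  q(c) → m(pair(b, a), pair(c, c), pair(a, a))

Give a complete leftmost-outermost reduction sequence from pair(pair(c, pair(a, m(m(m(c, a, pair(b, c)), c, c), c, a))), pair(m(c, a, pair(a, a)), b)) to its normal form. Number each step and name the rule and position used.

pair(pair(c, pair(a, b)), pair(pair(c, a), b))

1. pair(pair(c, pair(a, m(m(m(c, a, pair(b, c)), c, c), c, a))), pair(m(c, a, pair(a, a)), b))  →  pair(pair(c, pair(a, b)), pair(m(c, a, pair(a, a)), b))   [R1 at 1.2.2]
2. pair(pair(c, pair(a, b)), pair(m(c, a, pair(a, a)), b))  →  pair(pair(c, pair(a, b)), pair(pair(c, a), b))   [R2 at 2.1]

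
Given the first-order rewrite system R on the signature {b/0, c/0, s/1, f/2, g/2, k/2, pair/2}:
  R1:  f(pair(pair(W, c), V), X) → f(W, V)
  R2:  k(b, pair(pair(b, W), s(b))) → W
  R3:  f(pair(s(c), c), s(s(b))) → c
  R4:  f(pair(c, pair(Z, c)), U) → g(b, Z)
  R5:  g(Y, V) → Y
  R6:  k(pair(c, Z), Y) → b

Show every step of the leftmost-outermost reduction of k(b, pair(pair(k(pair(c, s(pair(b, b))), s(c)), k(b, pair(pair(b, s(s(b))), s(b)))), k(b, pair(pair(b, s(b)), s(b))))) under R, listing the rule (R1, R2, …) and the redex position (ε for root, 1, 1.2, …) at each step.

s(s(b))

1. k(b, pair(pair(k(pair(c, s(pair(b, b))), s(c)), k(b, pair(pair(b, s(s(b))), s(b)))), k(b, pair(pair(b, s(b)), s(b)))))  →  k(b, pair(pair(b, k(b, pair(pair(b, s(s(b))), s(b)))), k(b, pair(pair(b, s(b)), s(b)))))   [R6 at 2.1.1]
2. k(b, pair(pair(b, k(b, pair(pair(b, s(s(b))), s(b)))), k(b, pair(pair(b, s(b)), s(b)))))  →  k(b, pair(pair(b, s(s(b))), k(b, pair(pair(b, s(b)), s(b)))))   [R2 at 2.1.2]
3. k(b, pair(pair(b, s(s(b))), k(b, pair(pair(b, s(b)), s(b)))))  →  k(b, pair(pair(b, s(s(b))), s(b)))   [R2 at 2.2]
4. k(b, pair(pair(b, s(s(b))), s(b)))  →  s(s(b))   [R2 at ε]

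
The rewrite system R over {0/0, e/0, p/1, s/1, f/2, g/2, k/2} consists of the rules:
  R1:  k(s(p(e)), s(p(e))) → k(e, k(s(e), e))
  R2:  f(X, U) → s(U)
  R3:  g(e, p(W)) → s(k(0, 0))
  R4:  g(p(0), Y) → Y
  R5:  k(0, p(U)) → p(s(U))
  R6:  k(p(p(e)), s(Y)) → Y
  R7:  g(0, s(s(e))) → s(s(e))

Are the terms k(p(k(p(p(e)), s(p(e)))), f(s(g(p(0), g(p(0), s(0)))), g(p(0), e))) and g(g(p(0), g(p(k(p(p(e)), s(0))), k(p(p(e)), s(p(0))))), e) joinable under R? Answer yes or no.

Reduce t₁ = k(p(k(p(p(e)), s(p(e)))), f(s(g(p(0), g(p(0), s(0)))), g(p(0), e))):
1. k(p(k(p(p(e)), s(p(e)))), f(s(g(p(0), g(p(0), s(0)))), g(p(0), e)))  →  k(p(p(e)), f(s(g(p(0), g(p(0), s(0)))), g(p(0), e)))   [R6 at 1.1]
2. k(p(p(e)), f(s(g(p(0), g(p(0), s(0)))), g(p(0), e)))  →  k(p(p(e)), s(g(p(0), e)))   [R2 at 2]
3. k(p(p(e)), s(g(p(0), e)))  →  g(p(0), e)   [R6 at ε]
4. g(p(0), e)  →  e   [R4 at ε]

Reduce t₂ = g(g(p(0), g(p(k(p(p(e)), s(0))), k(p(p(e)), s(p(0))))), e):
1. g(g(p(0), g(p(k(p(p(e)), s(0))), k(p(p(e)), s(p(0))))), e)  →  g(g(p(k(p(p(e)), s(0))), k(p(p(e)), s(p(0)))), e)   [R4 at 1]
2. g(g(p(k(p(p(e)), s(0))), k(p(p(e)), s(p(0)))), e)  →  g(g(p(0), k(p(p(e)), s(p(0)))), e)   [R6 at 1.1.1]
3. g(g(p(0), k(p(p(e)), s(p(0)))), e)  →  g(k(p(p(e)), s(p(0))), e)   [R4 at 1]
4. g(k(p(p(e)), s(p(0))), e)  →  g(p(0), e)   [R6 at 1]
5. g(p(0), e)  →  e   [R4 at ε]

yes — NF(t₁) = e, NF(t₂) = e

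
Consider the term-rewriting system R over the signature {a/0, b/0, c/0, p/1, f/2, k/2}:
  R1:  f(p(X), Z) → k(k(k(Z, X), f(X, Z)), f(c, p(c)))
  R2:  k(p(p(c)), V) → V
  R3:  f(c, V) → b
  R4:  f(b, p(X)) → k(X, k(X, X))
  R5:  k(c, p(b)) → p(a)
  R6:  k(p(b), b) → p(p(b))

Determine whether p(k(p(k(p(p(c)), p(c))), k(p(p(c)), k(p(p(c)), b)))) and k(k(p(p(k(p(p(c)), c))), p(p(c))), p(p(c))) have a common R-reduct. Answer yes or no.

Reduce t₁ = p(k(p(k(p(p(c)), p(c))), k(p(p(c)), k(p(p(c)), b)))):
1. p(k(p(k(p(p(c)), p(c))), k(p(p(c)), k(p(p(c)), b))))  →  p(k(p(p(c)), k(p(p(c)), k(p(p(c)), b))))   [R2 at 1.1.1]
2. p(k(p(p(c)), k(p(p(c)), k(p(p(c)), b))))  →  p(k(p(p(c)), k(p(p(c)), b)))   [R2 at 1]
3. p(k(p(p(c)), k(p(p(c)), b)))  →  p(k(p(p(c)), b))   [R2 at 1]
4. p(k(p(p(c)), b))  →  p(b)   [R2 at 1]

Reduce t₂ = k(k(p(p(k(p(p(c)), c))), p(p(c))), p(p(c))):
1. k(k(p(p(k(p(p(c)), c))), p(p(c))), p(p(c)))  →  k(k(p(p(c)), p(p(c))), p(p(c)))   [R2 at 1.1.1.1]
2. k(k(p(p(c)), p(p(c))), p(p(c)))  →  k(p(p(c)), p(p(c)))   [R2 at 1]
3. k(p(p(c)), p(p(c)))  →  p(p(c))   [R2 at ε]

no — NF(t₁) = p(b), NF(t₂) = p(p(c))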